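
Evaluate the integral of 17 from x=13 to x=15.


The integral of a constant k over [a, b] equals k * (b - a).
integral from 13 to 15 of 17 dx
= 17 * (15 - 13)
= 17 * 2
= 34

34


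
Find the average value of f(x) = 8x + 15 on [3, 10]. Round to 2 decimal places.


Average value = 1/(b-a) * integral from a to b of f(x) dx
First compute the integral of 8x + 15:
F(x) = 4x^2 + 15x
F(10) = 4 * 100 + 15 * 10 = 550
F(3) = 4 * 9 + 15 * 3 = 81
Integral = 550 - 81 = 469
Average = 469 / (10 - 3) = 469 / 7
= 67 = 67.00

67.00


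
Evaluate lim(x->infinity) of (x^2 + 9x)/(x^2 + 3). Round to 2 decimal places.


For limits at infinity with equal-degree polynomials,
we compare leading coefficients.
Numerator leading term: x^2
Denominator leading term: x^2
Divide both by x^2:
lim = (1 + 9/x) / (1 + 3/x^2)
As x -> infinity, the 1/x and 1/x^2 terms vanish:
= 1/1 = 1 = 1.00

1.00


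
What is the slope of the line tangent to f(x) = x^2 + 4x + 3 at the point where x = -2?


The slope of the tangent line equals f'(x) at the point.
f(x) = x^2 + 4x + 3
f'(x) = 2x + 4
At x = -2:
f'(-2) = 2 * (-2) + 4
= -4 + 4
= 0

0


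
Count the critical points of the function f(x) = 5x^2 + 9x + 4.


Find where f'(x) = 0:
f'(x) = 10x + 9
Set f'(x) = 0:
10x + 9 = 0
x = -9 / 10 = -9/10
This is a linear equation in x, so there is exactly one solution.
Number of critical points: 1

1


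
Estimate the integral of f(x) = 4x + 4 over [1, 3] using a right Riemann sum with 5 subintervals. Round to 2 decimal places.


Right Riemann sum uses right endpoints of each subinterval.
Interval: [1, 3], n = 5
dx = (3 - 1) / 5 = 2/5
Right endpoints: [7/5, 9/5, 11/5, 13/5, 3]
f values: [48/5, 56/5, 64/5, 72/5, 16]
Sum = dx * (sum of f values)
= 2/5 * 64
= 128/5 = 25.60

25.60


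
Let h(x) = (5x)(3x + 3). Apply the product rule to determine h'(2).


Let u(x) = 5x and v(x) = 3x + 3
u'(x) = 5
v'(x) = 3
Product rule: h'(x) = u'(x)*v(x) + u(x)*v'(x)
= 5 * (3x + 3) + (5x) * 3
At x = 2:
u(2) = 5 * 2 + 0 = 10
v(2) = 3 * 2 + 3 = 9
h'(2) = 5 * 9 + 10 * 3
= 45 + 30
= 75

75


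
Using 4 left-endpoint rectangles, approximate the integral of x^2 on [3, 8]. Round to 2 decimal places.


Left Riemann sum uses left endpoints of each subinterval.
Interval: [3, 8], n = 4
dx = (8 - 3) / 4 = 5/4
Left endpoints: [3, 17/4, 11/2, 27/4]
f values: [9, 289/16, 121/4, 729/16]
Sum = dx * (sum of f values)
= 5/4 * 823/8
= 4115/32 ≈ 128.59

128.59


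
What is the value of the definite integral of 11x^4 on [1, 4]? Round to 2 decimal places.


Find the antiderivative of 11x^4:
F(x) = 11/5 * x^5
Apply the Fundamental Theorem of Calculus:
F(4) - F(1)
= 11/5 * 4^5 - 11/5 * 1^5
= 11/5 * (1024 - 1)
= 11/5 * 1023
= 11253/5 = 2250.60

2250.60


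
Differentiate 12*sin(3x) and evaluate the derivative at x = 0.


Apply the chain rule to differentiate 12*sin(3x):
d/dx [12*sin(3x)]
= 12 * cos(3x) * d/dx(3x)
= 12 * 3 * cos(3x)
= 36 * cos(3x)
Evaluate at x = 0:
= 36 * cos(0)
= 36 * 1
= 36

36


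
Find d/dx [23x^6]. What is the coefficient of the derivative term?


We apply the power rule: d/dx [ax^n] = a*n * x^(n-1)
d/dx [23x^6]
= 23 * 6 * x^(6-1)
= 138x^5
The coefficient is 138

138


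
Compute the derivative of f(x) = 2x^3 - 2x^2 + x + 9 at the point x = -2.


Differentiate f(x) = 2x^3 - 2x^2 + x + 9 term by term:
f'(x) = 6x^2 - 4x + 1
Substitute x = -2:
f'(-2) = 6 * (-2)^2 - 4 * (-2) + 1
= 24 + 8 + 1
= 33

33


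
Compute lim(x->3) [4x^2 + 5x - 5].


Since polynomials are continuous, we use direct substitution.
lim(x->3) of 4x^2 + 5x - 5
= 4 * 3^2 + 5 * 3 - 5
= 36 + 15 - 5
= 46

46


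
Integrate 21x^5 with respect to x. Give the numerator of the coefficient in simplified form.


Apply the power rule for integration:
integral of ax^n dx = a/(n+1) * x^(n+1) + C
integral of 21x^5 dx
= 21/6 * x^6 + C
= 7/2 * x^6 + C
The coefficient in lowest terms is 7/2, and its numerator is 7

7


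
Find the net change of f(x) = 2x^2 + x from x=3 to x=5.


Net change = f(b) - f(a)
f(x) = 2x^2 + x
Compute f(5):
f(5) = 2 * 5^2 + 1 * 5 + 0
= 50 + 5 + 0
= 55
Compute f(3):
f(3) = 2 * 3^2 + 1 * 3 + 0
= 18 + 3 + 0
= 21
Net change = 55 - 21 = 34

34


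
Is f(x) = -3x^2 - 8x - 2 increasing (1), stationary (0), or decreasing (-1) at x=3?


Compute f'(x) to determine behavior:
f'(x) = -6x - 8
f'(3) = -6 * 3 - 8
= -18 - 8
= -26
Since f'(3) < 0, the function is decreasing (-1)

-1


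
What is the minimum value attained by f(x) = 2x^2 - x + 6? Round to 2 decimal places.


For a quadratic f(x) = ax^2 + bx + c with a > 0, the minimum is at the vertex.
Vertex x-coordinate: x = -b/(2a)
x = -(-1) / (2 * 2)
x = 1/4
Substitute back to find the minimum value:
f(1/4) = 2 * (1/4)^2 - 1 * (1/4) + 6
= 1/8 - 1/4 + 6
= 47/8 ≈ 5.88

5.88


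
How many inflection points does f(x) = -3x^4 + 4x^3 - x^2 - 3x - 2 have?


Inflection points occur where f''(x) = 0 and concavity changes.
f(x) = -3x^4 + 4x^3 - x^2 - 3x - 2
f'(x) = -12x^3 + 12x^2 - 2x - 3
f''(x) = -36x^2 + 24x - 2
This is a quadratic in x. Use the discriminant to count real roots.
Discriminant = (24)^2 - 4 * (-36) * (-2)
= 576 - 288
= 288
Since discriminant > 0, f''(x) = 0 has 2 distinct real solutions.
A quadratic with two distinct real roots changes sign at each root, so concavity changes at both.
Number of inflection points: 2

2


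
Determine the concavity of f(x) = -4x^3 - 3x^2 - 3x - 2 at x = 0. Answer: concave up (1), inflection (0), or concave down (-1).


Concavity is determined by the sign of f''(x).
f(x) = -4x^3 - 3x^2 - 3x - 2
f'(x) = -12x^2 - 6x - 3
f''(x) = -24x - 6
f''(0) = -24 * 0 - 6
= 0 - 6
= -6
Since f''(0) < 0, the function is concave down (-1)

-1


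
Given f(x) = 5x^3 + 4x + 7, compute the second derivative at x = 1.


First derivative:
f'(x) = 15x^2 + 4
Second derivative:
f''(x) = 30x
Substitute x = 1:
f''(1) = 30 * 1 + 0
= 30 + 0
= 30

30


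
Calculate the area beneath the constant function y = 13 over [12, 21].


The area under a constant function y = 13 is a rectangle.
Width = 21 - 12 = 9
Height = 13
Area = width * height
= 9 * 13
= 117

117


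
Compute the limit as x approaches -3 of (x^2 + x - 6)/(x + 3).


Direct substitution gives 0/0, so we factor the numerator.
Factor: (x^2 + x - 6) = (x + 3)(x - 2)
Cancel the common factor (x + 3):
(x^2 + x - 6)/(x + 3) = (x - 2)
Now substitute x = -3:
= (-3) - (2) = -5

-5


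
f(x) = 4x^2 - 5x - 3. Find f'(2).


Differentiate term by term using power and sum rules:
f(x) = 4x^2 - 5x - 3
f'(x) = 8x - 5
Substitute x = 2:
f'(2) = 8 * 2 - 5
= 16 - 5
= 11

11


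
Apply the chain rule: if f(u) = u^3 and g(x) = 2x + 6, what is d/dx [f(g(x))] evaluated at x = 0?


Using the chain rule: (f(g(x)))' = f'(g(x)) * g'(x)
First, find g(0):
g(0) = 2 * 0 + 6 = 6
Next, f'(u) = 3u^2
And g'(x) = 2
So f'(g(0)) * g'(0)
= 3 * 6^2 * 2
= 3 * 36 * 2
= 216

216


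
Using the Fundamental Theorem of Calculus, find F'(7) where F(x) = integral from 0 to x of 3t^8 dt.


By the Fundamental Theorem of Calculus (Part 1):
If F(x) = integral from 0 to x of f(t) dt, then F'(x) = f(x)
Here f(t) = 3t^8
So F'(x) = 3x^8
Evaluate at x = 7:
F'(7) = 3 * 7^8
= 3 * 5764801
= 17294403

17294403


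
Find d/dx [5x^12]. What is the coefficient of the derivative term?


We apply the power rule: d/dx [ax^n] = a*n * x^(n-1)
d/dx [5x^12]
= 5 * 12 * x^(12-1)
= 60x^11
The coefficient is 60

60


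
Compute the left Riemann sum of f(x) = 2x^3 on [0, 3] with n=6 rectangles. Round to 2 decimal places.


Left Riemann sum uses left endpoints of each subinterval.
Interval: [0, 3], n = 6
dx = (3 - 0) / 6 = 1/2
Left endpoints: [0, 1/2, 1, 3/2, 2, 5/2]
f values: [0, 1/4, 2, 27/4, 16, 125/4]
Sum = dx * (sum of f values)
= 1/2 * 225/4
= 225/8 ≈ 28.13

28.13


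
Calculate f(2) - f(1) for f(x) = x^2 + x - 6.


Net change = f(b) - f(a)
f(x) = x^2 + x - 6
Compute f(2):
f(2) = 1 * 2^2 + 1 * 2 - 6
= 4 + 2 - 6
= 0
Compute f(1):
f(1) = 1 * 1^2 + 1 * 1 - 6
= 1 + 1 - 6
= -4
Net change = 0 - (-4) = 4

4


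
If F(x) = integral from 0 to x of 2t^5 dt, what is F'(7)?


By the Fundamental Theorem of Calculus (Part 1):
If F(x) = integral from 0 to x of f(t) dt, then F'(x) = f(x)
Here f(t) = 2t^5
So F'(x) = 2x^5
Evaluate at x = 7:
F'(7) = 2 * 7^5
= 2 * 16807
= 33614

33614


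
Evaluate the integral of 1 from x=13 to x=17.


The integral of a constant k over [a, b] equals k * (b - a).
integral from 13 to 17 of 1 dx
= 1 * (17 - 13)
= 1 * 4
= 4

4


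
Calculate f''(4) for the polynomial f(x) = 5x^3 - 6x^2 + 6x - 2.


First derivative:
f'(x) = 15x^2 - 12x + 6
Second derivative:
f''(x) = 30x - 12
Substitute x = 4:
f''(4) = 30 * 4 - 12
= 120 - 12
= 108

108


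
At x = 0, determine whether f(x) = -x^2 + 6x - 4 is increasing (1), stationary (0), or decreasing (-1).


Compute f'(x) to determine behavior:
f'(x) = -2x + 6
f'(0) = -2 * 0 + 6
= 0 + 6
= 6
Since f'(0) > 0, the function is increasing (1)

1


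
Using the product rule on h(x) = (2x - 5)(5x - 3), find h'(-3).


Let u(x) = 2x - 5 and v(x) = 5x - 3
u'(x) = 2
v'(x) = 5
Product rule: h'(x) = u'(x)*v(x) + u(x)*v'(x)
= 2 * (5x - 3) + (2x - 5) * 5
At x = -3:
u(-3) = 2 * (-3) - 5 = -11
v(-3) = 5 * (-3) - 3 = -18
h'(-3) = 2 * (-18) + (-11) * 5
= -36 - 55
= -91

-91


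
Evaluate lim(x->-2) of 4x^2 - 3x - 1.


Since polynomials are continuous, we use direct substitution.
lim(x->-2) of 4x^2 - 3x - 1
= 4 * (-2)^2 - 3 * (-2) - 1
= 16 + 6 - 1
= 21

21


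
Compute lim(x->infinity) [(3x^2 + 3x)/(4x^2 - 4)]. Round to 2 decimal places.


For limits at infinity with equal-degree polynomials,
we compare leading coefficients.
Numerator leading term: 3x^2
Denominator leading term: 4x^2
Divide both by x^2:
lim = (3 + 3/x) / (4 - 4/x^2)
As x -> infinity, the 1/x and 1/x^2 terms vanish:
= 3/4 = 0.75

0.75


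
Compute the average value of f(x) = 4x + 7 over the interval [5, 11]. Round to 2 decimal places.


Average value = 1/(b-a) * integral from a to b of f(x) dx
First compute the integral of 4x + 7:
F(x) = 2x^2 + 7x
F(11) = 2 * 121 + 7 * 11 = 319
F(5) = 2 * 25 + 7 * 5 = 85
Integral = 319 - 85 = 234
Average = 234 / (11 - 5) = 234 / 6
= 39 = 39.00

39.00


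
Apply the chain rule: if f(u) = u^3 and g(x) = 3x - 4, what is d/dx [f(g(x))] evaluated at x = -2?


Using the chain rule: (f(g(x)))' = f'(g(x)) * g'(x)
First, find g(-2):
g(-2) = 3 * (-2) - 4 = -10
Next, f'(u) = 3u^2
And g'(x) = 3
So f'(g(-2)) * g'(-2)
= 3 * (-10)^2 * 3
= 3 * 100 * 3
= 900

900


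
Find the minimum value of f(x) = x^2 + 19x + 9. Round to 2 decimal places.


For a quadratic f(x) = ax^2 + bx + c with a > 0, the minimum is at the vertex.
Vertex x-coordinate: x = -b/(2a)
x = -(19) / (2 * 1)
x = -19/2
Substitute back to find the minimum value:
f(-19/2) = 1 * (-19/2)^2 + 19 * (-19/2) + 9
= 361/4 - 361/2 + 9
= -325/4 = -81.25

-81.25


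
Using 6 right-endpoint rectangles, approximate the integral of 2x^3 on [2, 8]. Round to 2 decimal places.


Right Riemann sum uses right endpoints of each subinterval.
Interval: [2, 8], n = 6
dx = (8 - 2) / 6 = 1
Right endpoints: [3, 4, 5, 6, 7, 8]
f values: [54, 128, 250, 432, 686, 1024]
Sum = dx * (sum of f values)
= 1 * 2574
= 2574 = 2574.00

2574.00


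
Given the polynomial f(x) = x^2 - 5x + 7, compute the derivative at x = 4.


Differentiate term by term using power and sum rules:
f(x) = x^2 - 5x + 7
f'(x) = 2x - 5
Substitute x = 4:
f'(4) = 2 * 4 - 5
= 8 - 5
= 3

3


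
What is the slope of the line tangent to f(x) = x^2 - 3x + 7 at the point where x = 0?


The slope of the tangent line equals f'(x) at the point.
f(x) = x^2 - 3x + 7
f'(x) = 2x - 3
At x = 0:
f'(0) = 2 * 0 - 3
= 0 - 3
= -3

-3


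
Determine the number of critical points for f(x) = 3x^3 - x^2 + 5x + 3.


Find where f'(x) = 0:
f(x) = 3x^3 - x^2 + 5x + 3
f'(x) = 9x^2 - 2x + 5
This is a quadratic in x. Use the discriminant to count real roots.
Discriminant = (-2)^2 - 4 * 9 * 5
= 4 - 180
= -176
Since discriminant < 0, f'(x) = 0 has no real solutions.
Number of critical points: 0

0


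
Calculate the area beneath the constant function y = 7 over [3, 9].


The area under a constant function y = 7 is a rectangle.
Width = 9 - 3 = 6
Height = 7
Area = width * height
= 6 * 7
= 42

42


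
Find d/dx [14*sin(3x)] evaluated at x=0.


Apply the chain rule to differentiate 14*sin(3x):
d/dx [14*sin(3x)]
= 14 * cos(3x) * d/dx(3x)
= 14 * 3 * cos(3x)
= 42 * cos(3x)
Evaluate at x = 0:
= 42 * cos(0)
= 42 * 1
= 42

42


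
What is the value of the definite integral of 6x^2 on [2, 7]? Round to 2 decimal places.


Find the antiderivative of 6x^2:
F(x) = 6/3 * x^3
Apply the Fundamental Theorem of Calculus:
F(7) - F(2)
= 6/3 * 7^3 - 6/3 * 2^3
= 6/3 * (343 - 8)
= 6/3 * 335
= 670 = 670.00

670.00


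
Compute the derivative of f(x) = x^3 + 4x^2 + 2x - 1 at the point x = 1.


Differentiate f(x) = x^3 + 4x^2 + 2x - 1 term by term:
f'(x) = 3x^2 + 8x + 2
Substitute x = 1:
f'(1) = 3 * 1^2 + 8 * 1 + 2
= 3 + 8 + 2
= 13

13


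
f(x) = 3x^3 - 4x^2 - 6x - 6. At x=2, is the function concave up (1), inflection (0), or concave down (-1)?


Concavity is determined by the sign of f''(x).
f(x) = 3x^3 - 4x^2 - 6x - 6
f'(x) = 9x^2 - 8x - 6
f''(x) = 18x - 8
f''(2) = 18 * 2 - 8
= 36 - 8
= 28
Since f''(2) > 0, the function is concave up (1)

1


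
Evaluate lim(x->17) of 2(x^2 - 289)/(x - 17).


Direct substitution gives 0/0, so we factor the numerator.
Factor: 2(x^2 - 289) = 2 * (x - 17)(x + 17)
Cancel the common factor (x - 17):
2(x^2 - 289)/(x - 17) = 2 * (x + 17)
Now substitute x = 17:
= 2 * (17 + 17) = 68

68


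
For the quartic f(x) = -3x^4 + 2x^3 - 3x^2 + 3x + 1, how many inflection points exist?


Inflection points occur where f''(x) = 0 and concavity changes.
f(x) = -3x^4 + 2x^3 - 3x^2 + 3x + 1
f'(x) = -12x^3 + 6x^2 - 6x + 3
f''(x) = -36x^2 + 12x - 6
This is a quadratic in x. Use the discriminant to count real roots.
Discriminant = (12)^2 - 4 * (-36) * (-6)
= 144 - 864
= -720
Since discriminant < 0, f''(x) = 0 has no real solutions.
Number of inflection points: 0

0


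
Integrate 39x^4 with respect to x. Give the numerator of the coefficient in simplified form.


Apply the power rule for integration:
integral of ax^n dx = a/(n+1) * x^(n+1) + C
integral of 39x^4 dx
= 39/5 * x^5 + C
The coefficient in lowest terms is 39/5, and its numerator is 39

39


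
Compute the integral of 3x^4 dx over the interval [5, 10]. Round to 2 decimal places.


Find the antiderivative of 3x^4:
F(x) = 3/5 * x^5
Apply the Fundamental Theorem of Calculus:
F(10) - F(5)
= 3/5 * 10^5 - 3/5 * 5^5
= 3/5 * (100000 - 3125)
= 3/5 * 96875
= 58125 = 58125.00

58125.00


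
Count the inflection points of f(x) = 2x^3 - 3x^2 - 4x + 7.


Inflection points occur where f''(x) = 0 and concavity changes.
f(x) = 2x^3 - 3x^2 - 4x + 7
f'(x) = 6x^2 - 6x - 4
f''(x) = 12x - 6
Set f''(x) = 0:
12x - 6 = 0
x = 6 / 12 = 1/2
Since f''(x) is linear (degree 1), it changes sign at this point.
Therefore there is exactly 1 inflection point.

1


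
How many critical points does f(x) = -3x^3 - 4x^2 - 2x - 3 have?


Find where f'(x) = 0:
f(x) = -3x^3 - 4x^2 - 2x - 3
f'(x) = -9x^2 - 8x - 2
This is a quadratic in x. Use the discriminant to count real roots.
Discriminant = (-8)^2 - 4 * (-9) * (-2)
= 64 - 72
= -8
Since discriminant < 0, f'(x) = 0 has no real solutions.
Number of critical points: 0

0


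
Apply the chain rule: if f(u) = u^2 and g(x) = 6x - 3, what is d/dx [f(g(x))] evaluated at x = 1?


Using the chain rule: (f(g(x)))' = f'(g(x)) * g'(x)
First, find g(1):
g(1) = 6 * 1 - 3 = 3
Next, f'(u) = 2u
And g'(x) = 6
So f'(g(1)) * g'(1)
= 2 * 3 * 6
= 36

36


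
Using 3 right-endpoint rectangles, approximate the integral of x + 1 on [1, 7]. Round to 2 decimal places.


Right Riemann sum uses right endpoints of each subinterval.
Interval: [1, 7], n = 3
dx = (7 - 1) / 3 = 2
Right endpoints: [3, 5, 7]
f values: [4, 6, 8]
Sum = dx * (sum of f values)
= 2 * 18
= 36 = 36.00

36.00


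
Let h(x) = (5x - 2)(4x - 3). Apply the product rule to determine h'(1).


Let u(x) = 5x - 2 and v(x) = 4x - 3
u'(x) = 5
v'(x) = 4
Product rule: h'(x) = u'(x)*v(x) + u(x)*v'(x)
= 5 * (4x - 3) + (5x - 2) * 4
At x = 1:
u(1) = 5 * 1 - 2 = 3
v(1) = 4 * 1 - 3 = 1
h'(1) = 5 * 1 + 3 * 4
= 5 + 12
= 17

17


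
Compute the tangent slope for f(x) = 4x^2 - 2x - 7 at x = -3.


The slope of the tangent line equals f'(x) at the point.
f(x) = 4x^2 - 2x - 7
f'(x) = 8x - 2
At x = -3:
f'(-3) = 8 * (-3) - 2
= -24 - 2
= -26

-26


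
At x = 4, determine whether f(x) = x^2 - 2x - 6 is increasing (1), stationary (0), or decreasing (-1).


Compute f'(x) to determine behavior:
f'(x) = 2x - 2
f'(4) = 2 * 4 - 2
= 8 - 2
= 6
Since f'(4) > 0, the function is increasing (1)

1


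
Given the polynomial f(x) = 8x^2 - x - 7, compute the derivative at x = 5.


Differentiate term by term using power and sum rules:
f(x) = 8x^2 - x - 7
f'(x) = 16x - 1
Substitute x = 5:
f'(5) = 16 * 5 - 1
= 80 - 1
= 79

79


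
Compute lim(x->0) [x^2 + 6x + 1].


Since polynomials are continuous, we use direct substitution.
lim(x->0) of x^2 + 6x + 1
= 1 * 0^2 + 6 * 0 + 1
= 0 + 0 + 1
= 1

1


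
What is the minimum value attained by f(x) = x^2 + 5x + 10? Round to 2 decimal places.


For a quadratic f(x) = ax^2 + bx + c with a > 0, the minimum is at the vertex.
Vertex x-coordinate: x = -b/(2a)
x = -(5) / (2 * 1)
x = -5/2
Substitute back to find the minimum value:
f(-5/2) = 1 * (-5/2)^2 + 5 * (-5/2) + 10
= 25/4 - 25/2 + 10
= 15/4 = 3.75

3.75


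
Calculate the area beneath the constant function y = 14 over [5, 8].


The area under a constant function y = 14 is a rectangle.
Width = 8 - 5 = 3
Height = 14
Area = width * height
= 3 * 14
= 42

42


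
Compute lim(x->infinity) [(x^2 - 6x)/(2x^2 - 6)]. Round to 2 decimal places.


For limits at infinity with equal-degree polynomials,
we compare leading coefficients.
Numerator leading term: x^2
Denominator leading term: 2x^2
Divide both by x^2:
lim = (1 - 6/x) / (2 - 6/x^2)
As x -> infinity, the 1/x and 1/x^2 terms vanish:
= 1/2 = 0.50

0.50


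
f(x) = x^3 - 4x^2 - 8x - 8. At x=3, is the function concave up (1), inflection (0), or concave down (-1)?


Concavity is determined by the sign of f''(x).
f(x) = x^3 - 4x^2 - 8x - 8
f'(x) = 3x^2 - 8x - 8
f''(x) = 6x - 8
f''(3) = 6 * 3 - 8
= 18 - 8
= 10
Since f''(3) > 0, the function is concave up (1)

1


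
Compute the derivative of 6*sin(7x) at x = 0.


Apply the chain rule to differentiate 6*sin(7x):
d/dx [6*sin(7x)]
= 6 * cos(7x) * d/dx(7x)
= 6 * 7 * cos(7x)
= 42 * cos(7x)
Evaluate at x = 0:
= 42 * cos(0)
= 42 * 1
= 42

42


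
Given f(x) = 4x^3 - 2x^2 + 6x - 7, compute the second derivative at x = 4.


First derivative:
f'(x) = 12x^2 - 4x + 6
Second derivative:
f''(x) = 24x - 4
Substitute x = 4:
f''(4) = 24 * 4 - 4
= 96 - 4
= 92

92


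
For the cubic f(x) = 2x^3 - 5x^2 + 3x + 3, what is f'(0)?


Differentiate f(x) = 2x^3 - 5x^2 + 3x + 3 term by term:
f'(x) = 6x^2 - 10x + 3
Substitute x = 0:
f'(0) = 6 * 0^2 - 10 * 0 + 3
= 0 + 0 + 3
= 3

3


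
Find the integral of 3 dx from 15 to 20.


The integral of a constant k over [a, b] equals k * (b - a).
integral from 15 to 20 of 3 dx
= 3 * (20 - 15)
= 3 * 5
= 15

15


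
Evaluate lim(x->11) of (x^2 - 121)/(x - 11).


Direct substitution gives 0/0, so we factor the numerator.
Factor: (x^2 - 121) = (x - 11)(x + 11)
Cancel the common factor (x - 11):
(x^2 - 121)/(x - 11) = (x + 11)
Now substitute x = 11:
= (11 + 11) = 22

22


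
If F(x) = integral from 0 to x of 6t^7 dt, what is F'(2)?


By the Fundamental Theorem of Calculus (Part 1):
If F(x) = integral from 0 to x of f(t) dt, then F'(x) = f(x)
Here f(t) = 6t^7
So F'(x) = 6x^7
Evaluate at x = 2:
F'(2) = 6 * 2^7
= 6 * 128
= 768

768


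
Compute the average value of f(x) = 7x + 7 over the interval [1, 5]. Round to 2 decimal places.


Average value = 1/(b-a) * integral from a to b of f(x) dx
First compute the integral of 7x + 7:
F(x) = (7/2)x^2 + 7x
F(5) = 7/2 * 25 + 7 * 5 = 245/2
F(1) = 7/2 * 1 + 7 * 1 = 21/2
Integral = 245/2 - 21/2 = 112
Average = 112 / (5 - 1) = 112 / 4
= 28 = 28.00

28.00


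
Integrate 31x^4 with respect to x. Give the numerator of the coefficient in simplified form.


Apply the power rule for integration:
integral of ax^n dx = a/(n+1) * x^(n+1) + C
integral of 31x^4 dx
= 31/5 * x^5 + C
The coefficient in lowest terms is 31/5, and its numerator is 31

31


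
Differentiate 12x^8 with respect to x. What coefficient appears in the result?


We apply the power rule: d/dx [ax^n] = a*n * x^(n-1)
d/dx [12x^8]
= 12 * 8 * x^(8-1)
= 96x^7
The coefficient is 96

96


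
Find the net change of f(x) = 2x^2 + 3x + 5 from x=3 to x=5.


Net change = f(b) - f(a)
f(x) = 2x^2 + 3x + 5
Compute f(5):
f(5) = 2 * 5^2 + 3 * 5 + 5
= 50 + 15 + 5
= 70
Compute f(3):
f(3) = 2 * 3^2 + 3 * 3 + 5
= 18 + 9 + 5
= 32
Net change = 70 - 32 = 38

38


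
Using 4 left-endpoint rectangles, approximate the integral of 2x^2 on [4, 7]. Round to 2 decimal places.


Left Riemann sum uses left endpoints of each subinterval.
Interval: [4, 7], n = 4
dx = (7 - 4) / 4 = 3/4
Left endpoints: [4, 19/4, 11/2, 25/4]
f values: [32, 361/8, 121/2, 625/8]
Sum = dx * (sum of f values)
= 3/4 * 863/4
= 2589/16 ≈ 161.81

161.81


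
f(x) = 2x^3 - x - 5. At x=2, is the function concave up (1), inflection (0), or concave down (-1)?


Concavity is determined by the sign of f''(x).
f(x) = 2x^3 - x - 5
f'(x) = 6x^2 - 1
f''(x) = 12x
f''(2) = 12 * 2 + 0
= 24 + 0
= 24
Since f''(2) > 0, the function is concave up (1)

1


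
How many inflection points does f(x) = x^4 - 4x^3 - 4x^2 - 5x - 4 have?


Inflection points occur where f''(x) = 0 and concavity changes.
f(x) = x^4 - 4x^3 - 4x^2 - 5x - 4
f'(x) = 4x^3 - 12x^2 - 8x - 5
f''(x) = 12x^2 - 24x - 8
This is a quadratic in x. Use the discriminant to count real roots.
Discriminant = (-24)^2 - 4 * 12 * (-8)
= 576 - (-384)
= 960
Since discriminant > 0, f''(x) = 0 has 2 distinct real solutions.
A quadratic with two distinct real roots changes sign at each root, so concavity changes at both.
Number of inflection points: 2

2


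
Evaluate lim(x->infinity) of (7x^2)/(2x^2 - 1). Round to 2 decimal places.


For limits at infinity with equal-degree polynomials,
we compare leading coefficients.
Numerator leading term: 7x^2
Denominator leading term: 2x^2
Divide both by x^2:
lim = (7) / (2 - 1/x^2)
As x -> infinity, the 1/x and 1/x^2 terms vanish:
= 7/2 = 3.50

3.50


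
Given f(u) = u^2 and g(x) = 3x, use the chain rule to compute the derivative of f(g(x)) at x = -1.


Using the chain rule: (f(g(x)))' = f'(g(x)) * g'(x)
First, find g(-1):
g(-1) = 3 * (-1) + 0 = -3
Next, f'(u) = 2u
And g'(x) = 3
So f'(g(-1)) * g'(-1)
= 2 * (-3) * 3
= -18

-18


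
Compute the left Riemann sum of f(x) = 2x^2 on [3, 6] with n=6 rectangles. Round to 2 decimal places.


Left Riemann sum uses left endpoints of each subinterval.
Interval: [3, 6], n = 6
dx = (6 - 3) / 6 = 1/2
Left endpoints: [3, 7/2, 4, 9/2, 5, 11/2]
f values: [18, 49/2, 32, 81/2, 50, 121/2]
Sum = dx * (sum of f values)
= 1/2 * 451/2
= 451/4 = 112.75

112.75


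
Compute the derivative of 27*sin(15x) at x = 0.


Apply the chain rule to differentiate 27*sin(15x):
d/dx [27*sin(15x)]
= 27 * cos(15x) * d/dx(15x)
= 27 * 15 * cos(15x)
= 405 * cos(15x)
Evaluate at x = 0:
= 405 * cos(0)
= 405 * 1
= 405

405


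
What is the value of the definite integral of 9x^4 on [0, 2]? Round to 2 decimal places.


Find the antiderivative of 9x^4:
F(x) = 9/5 * x^5
Apply the Fundamental Theorem of Calculus:
F(2) - F(0)
= 9/5 * 2^5 - 9/5 * 0^5
= 9/5 * (32 - 0)
= 9/5 * 32
= 288/5 = 57.60

57.60


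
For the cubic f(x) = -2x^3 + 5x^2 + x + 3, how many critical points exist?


Find where f'(x) = 0:
f(x) = -2x^3 + 5x^2 + x + 3
f'(x) = -6x^2 + 10x + 1
This is a quadratic in x. Use the discriminant to count real roots.
Discriminant = (10)^2 - 4 * (-6) * 1
= 100 - (-24)
= 124
Since discriminant > 0, f'(x) = 0 has 2 real solutions.
Number of critical points: 2

2


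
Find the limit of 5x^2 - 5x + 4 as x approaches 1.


Since polynomials are continuous, we use direct substitution.
lim(x->1) of 5x^2 - 5x + 4
= 5 * 1^2 - 5 * 1 + 4
= 5 - 5 + 4
= 4

4


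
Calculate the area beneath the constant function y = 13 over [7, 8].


The area under a constant function y = 13 is a rectangle.
Width = 8 - 7 = 1
Height = 13
Area = width * height
= 1 * 13
= 13

13


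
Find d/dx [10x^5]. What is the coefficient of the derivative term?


We apply the power rule: d/dx [ax^n] = a*n * x^(n-1)
d/dx [10x^5]
= 10 * 5 * x^(5-1)
= 50x^4
The coefficient is 50

50


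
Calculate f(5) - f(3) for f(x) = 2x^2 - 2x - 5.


Net change = f(b) - f(a)
f(x) = 2x^2 - 2x - 5
Compute f(5):
f(5) = 2 * 5^2 - 2 * 5 - 5
= 50 - 10 - 5
= 35
Compute f(3):
f(3) = 2 * 3^2 - 2 * 3 - 5
= 18 - 6 - 5
= 7
Net change = 35 - 7 = 28

28


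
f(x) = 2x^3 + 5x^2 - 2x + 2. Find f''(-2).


First derivative:
f'(x) = 6x^2 + 10x - 2
Second derivative:
f''(x) = 12x + 10
Substitute x = -2:
f''(-2) = 12 * (-2) + 10
= -24 + 10
= -14

-14


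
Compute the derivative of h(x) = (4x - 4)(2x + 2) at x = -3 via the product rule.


Let u(x) = 4x - 4 and v(x) = 2x + 2
u'(x) = 4
v'(x) = 2
Product rule: h'(x) = u'(x)*v(x) + u(x)*v'(x)
= 4 * (2x + 2) + (4x - 4) * 2
At x = -3:
u(-3) = 4 * (-3) - 4 = -16
v(-3) = 2 * (-3) + 2 = -4
h'(-3) = 4 * (-4) + (-16) * 2
= -16 - 32
= -48

-48


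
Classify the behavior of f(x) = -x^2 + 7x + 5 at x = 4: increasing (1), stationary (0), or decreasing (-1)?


Compute f'(x) to determine behavior:
f'(x) = -2x + 7
f'(4) = -2 * 4 + 7
= -8 + 7
= -1
Since f'(4) < 0, the function is decreasing (-1)

-1


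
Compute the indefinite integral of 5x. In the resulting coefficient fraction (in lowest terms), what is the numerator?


Apply the power rule for integration:
integral of ax^n dx = a/(n+1) * x^(n+1) + C
integral of 5x dx
= 5/2 * x^2 + C
The coefficient in lowest terms is 5/2, and its numerator is 5

5


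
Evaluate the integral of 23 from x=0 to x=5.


The integral of a constant k over [a, b] equals k * (b - a).
integral from 0 to 5 of 23 dx
= 23 * (5 - 0)
= 23 * 5
= 115

115


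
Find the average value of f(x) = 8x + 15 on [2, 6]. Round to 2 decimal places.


Average value = 1/(b-a) * integral from a to b of f(x) dx
First compute the integral of 8x + 15:
F(x) = 4x^2 + 15x
F(6) = 4 * 36 + 15 * 6 = 234
F(2) = 4 * 4 + 15 * 2 = 46
Integral = 234 - 46 = 188
Average = 188 / (6 - 2) = 188 / 4
= 47 = 47.00

47.00


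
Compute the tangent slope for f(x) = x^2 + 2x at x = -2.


The slope of the tangent line equals f'(x) at the point.
f(x) = x^2 + 2x
f'(x) = 2x + 2
At x = -2:
f'(-2) = 2 * (-2) + 2
= -4 + 2
= -2

-2


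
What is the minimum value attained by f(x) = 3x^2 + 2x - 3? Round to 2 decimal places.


For a quadratic f(x) = ax^2 + bx + c with a > 0, the minimum is at the vertex.
Vertex x-coordinate: x = -b/(2a)
x = -(2) / (2 * 3)
x = -2/6 = -1/3
Substitute back to find the minimum value:
f(-1/3) = 3 * (-1/3)^2 + 2 * (-1/3) - 3
= 1/3 - 2/3 - 3
= -10/3 ≈ -3.33

-3.33


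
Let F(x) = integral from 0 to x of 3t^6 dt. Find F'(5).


By the Fundamental Theorem of Calculus (Part 1):
If F(x) = integral from 0 to x of f(t) dt, then F'(x) = f(x)
Here f(t) = 3t^6
So F'(x) = 3x^6
Evaluate at x = 5:
F'(5) = 3 * 5^6
= 3 * 15625
= 46875

46875


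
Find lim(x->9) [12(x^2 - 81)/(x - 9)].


Direct substitution gives 0/0, so we factor the numerator.
Factor: 12(x^2 - 81) = 12 * (x - 9)(x + 9)
Cancel the common factor (x - 9):
12(x^2 - 81)/(x - 9) = 12 * (x + 9)
Now substitute x = 9:
= 12 * (9 + 9) = 216

216


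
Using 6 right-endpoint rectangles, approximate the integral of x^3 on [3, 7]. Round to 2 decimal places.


Right Riemann sum uses right endpoints of each subinterval.
Interval: [3, 7], n = 6
dx = (7 - 3) / 6 = 2/3
Right endpoints: [11/3, 13/3, 5, 17/3, 19/3, 7]
f values: [1331/27, 2197/27, 125, 4913/27, 6859/27, 343]
Sum = dx * (sum of f values)
= 2/3 * 3104/3
= 6208/9 ≈ 689.78

689.78


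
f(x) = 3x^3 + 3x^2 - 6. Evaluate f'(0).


Differentiate f(x) = 3x^3 + 3x^2 - 6 term by term:
f'(x) = 9x^2 + 6x
Substitute x = 0:
f'(0) = 9 * 0^2 + 6 * 0 + 0
= 0 + 0 + 0
= 0

0


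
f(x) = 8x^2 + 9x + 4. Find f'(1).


Differentiate term by term using power and sum rules:
f(x) = 8x^2 + 9x + 4
f'(x) = 16x + 9
Substitute x = 1:
f'(1) = 16 * 1 + 9
= 16 + 9
= 25

25


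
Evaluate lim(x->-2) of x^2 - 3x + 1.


Since polynomials are continuous, we use direct substitution.
lim(x->-2) of x^2 - 3x + 1
= 1 * (-2)^2 - 3 * (-2) + 1
= 4 + 6 + 1
= 11

11


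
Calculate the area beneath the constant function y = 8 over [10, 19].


The area under a constant function y = 8 is a rectangle.
Width = 19 - 10 = 9
Height = 8
Area = width * height
= 9 * 8
= 72

72


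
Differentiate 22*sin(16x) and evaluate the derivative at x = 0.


Apply the chain rule to differentiate 22*sin(16x):
d/dx [22*sin(16x)]
= 22 * cos(16x) * d/dx(16x)
= 22 * 16 * cos(16x)
= 352 * cos(16x)
Evaluate at x = 0:
= 352 * cos(0)
= 352 * 1
= 352

352


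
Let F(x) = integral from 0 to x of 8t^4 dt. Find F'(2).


By the Fundamental Theorem of Calculus (Part 1):
If F(x) = integral from 0 to x of f(t) dt, then F'(x) = f(x)
Here f(t) = 8t^4
So F'(x) = 8x^4
Evaluate at x = 2:
F'(2) = 8 * 2^4
= 8 * 16
= 128

128


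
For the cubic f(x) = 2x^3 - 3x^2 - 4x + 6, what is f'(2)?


Differentiate f(x) = 2x^3 - 3x^2 - 4x + 6 term by term:
f'(x) = 6x^2 - 6x - 4
Substitute x = 2:
f'(2) = 6 * 2^2 - 6 * 2 - 4
= 24 - 12 - 4
= 8

8


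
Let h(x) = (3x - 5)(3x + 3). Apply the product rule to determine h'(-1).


Let u(x) = 3x - 5 and v(x) = 3x + 3
u'(x) = 3
v'(x) = 3
Product rule: h'(x) = u'(x)*v(x) + u(x)*v'(x)
= 3 * (3x + 3) + (3x - 5) * 3
At x = -1:
u(-1) = 3 * (-1) - 5 = -8
v(-1) = 3 * (-1) + 3 = 0
h'(-1) = 3 * 0 + (-8) * 3
= 0 - 24
= -24

-24


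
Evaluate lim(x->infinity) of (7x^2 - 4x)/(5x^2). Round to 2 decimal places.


For limits at infinity with equal-degree polynomials,
we compare leading coefficients.
Numerator leading term: 7x^2
Denominator leading term: 5x^2
Divide both by x^2:
lim = (7 - 4/x) / (5)
As x -> infinity, the 1/x and 1/x^2 terms vanish:
= 7/5 = 1.40

1.40


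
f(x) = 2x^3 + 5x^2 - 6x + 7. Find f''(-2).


First derivative:
f'(x) = 6x^2 + 10x - 6
Second derivative:
f''(x) = 12x + 10
Substitute x = -2:
f''(-2) = 12 * (-2) + 10
= -24 + 10
= -14

-14


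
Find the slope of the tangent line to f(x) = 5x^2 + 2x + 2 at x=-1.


The slope of the tangent line equals f'(x) at the point.
f(x) = 5x^2 + 2x + 2
f'(x) = 10x + 2
At x = -1:
f'(-1) = 10 * (-1) + 2
= -10 + 2
= -8

-8


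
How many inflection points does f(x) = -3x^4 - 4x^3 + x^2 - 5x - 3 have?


Inflection points occur where f''(x) = 0 and concavity changes.
f(x) = -3x^4 - 4x^3 + x^2 - 5x - 3
f'(x) = -12x^3 - 12x^2 + 2x - 5
f''(x) = -36x^2 - 24x + 2
This is a quadratic in x. Use the discriminant to count real roots.
Discriminant = (-24)^2 - 4 * (-36) * 2
= 576 - (-288)
= 864
Since discriminant > 0, f''(x) = 0 has 2 distinct real solutions.
A quadratic with two distinct real roots changes sign at each root, so concavity changes at both.
Number of inflection points: 2

2


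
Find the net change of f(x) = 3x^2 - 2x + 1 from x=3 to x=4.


Net change = f(b) - f(a)
f(x) = 3x^2 - 2x + 1
Compute f(4):
f(4) = 3 * 4^2 - 2 * 4 + 1
= 48 - 8 + 1
= 41
Compute f(3):
f(3) = 3 * 3^2 - 2 * 3 + 1
= 27 - 6 + 1
= 22
Net change = 41 - 22 = 19

19


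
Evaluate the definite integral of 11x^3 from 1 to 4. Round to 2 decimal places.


Find the antiderivative of 11x^3:
F(x) = 11/4 * x^4
Apply the Fundamental Theorem of Calculus:
F(4) - F(1)
= 11/4 * 4^4 - 11/4 * 1^4
= 11/4 * (256 - 1)
= 11/4 * 255
= 2805/4 = 701.25

701.25


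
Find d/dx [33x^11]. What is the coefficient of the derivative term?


We apply the power rule: d/dx [ax^n] = a*n * x^(n-1)
d/dx [33x^11]
= 33 * 11 * x^(11-1)
= 363x^10
The coefficient is 363

363


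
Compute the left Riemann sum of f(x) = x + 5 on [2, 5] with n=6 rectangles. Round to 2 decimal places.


Left Riemann sum uses left endpoints of each subinterval.
Interval: [2, 5], n = 6
dx = (5 - 2) / 6 = 1/2
Left endpoints: [2, 5/2, 3, 7/2, 4, 9/2]
f values: [7, 15/2, 8, 17/2, 9, 19/2]
Sum = dx * (sum of f values)
= 1/2 * 99/2
= 99/4 = 24.75

24.75


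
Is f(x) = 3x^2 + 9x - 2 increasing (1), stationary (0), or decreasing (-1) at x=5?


Compute f'(x) to determine behavior:
f'(x) = 6x + 9
f'(5) = 6 * 5 + 9
= 30 + 9
= 39
Since f'(5) > 0, the function is increasing (1)

1


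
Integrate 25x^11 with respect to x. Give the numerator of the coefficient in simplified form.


Apply the power rule for integration:
integral of ax^n dx = a/(n+1) * x^(n+1) + C
integral of 25x^11 dx
= 25/12 * x^12 + C
The coefficient in lowest terms is 25/12, and its numerator is 25

25


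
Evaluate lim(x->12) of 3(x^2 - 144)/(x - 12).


Direct substitution gives 0/0, so we factor the numerator.
Factor: 3(x^2 - 144) = 3 * (x - 12)(x + 12)
Cancel the common factor (x - 12):
3(x^2 - 144)/(x - 12) = 3 * (x + 12)
Now substitute x = 12:
= 3 * (12 + 12) = 72

72


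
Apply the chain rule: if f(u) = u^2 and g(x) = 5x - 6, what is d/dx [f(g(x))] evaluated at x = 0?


Using the chain rule: (f(g(x)))' = f'(g(x)) * g'(x)
First, find g(0):
g(0) = 5 * 0 - 6 = -6
Next, f'(u) = 2u
And g'(x) = 5
So f'(g(0)) * g'(0)
= 2 * (-6) * 5
= -60

-60


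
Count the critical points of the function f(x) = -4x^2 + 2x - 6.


Find where f'(x) = 0:
f'(x) = -8x + 2
Set f'(x) = 0:
-8x + 2 = 0
x = -2 / (-8) = 1/4
This is a linear equation in x, so there is exactly one solution.
Number of critical points: 1

1


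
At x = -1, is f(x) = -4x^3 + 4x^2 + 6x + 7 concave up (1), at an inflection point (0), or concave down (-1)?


Concavity is determined by the sign of f''(x).
f(x) = -4x^3 + 4x^2 + 6x + 7
f'(x) = -12x^2 + 8x + 6
f''(x) = -24x + 8
f''(-1) = -24 * (-1) + 8
= 24 + 8
= 32
Since f''(-1) > 0, the function is concave up (1)

1


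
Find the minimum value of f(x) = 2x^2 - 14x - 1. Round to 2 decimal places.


For a quadratic f(x) = ax^2 + bx + c with a > 0, the minimum is at the vertex.
Vertex x-coordinate: x = -b/(2a)
x = -(-14) / (2 * 2)
x = 14/4 = 7/2
Substitute back to find the minimum value:
f(7/2) = 2 * (7/2)^2 - 14 * (7/2) - 1
= 49/2 - 49 - 1
= -51/2 = -25.50

-25.50


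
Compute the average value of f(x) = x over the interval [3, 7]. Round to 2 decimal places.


Average value = 1/(b-a) * integral from a to b of f(x) dx
First compute the integral of x:
F(x) = (1/2)x^2
F(7) = 1/2 * 49 + 0 * 7 = 49/2
F(3) = 1/2 * 9 + 0 * 3 = 9/2
Integral = 49/2 - 9/2 = 20
Average = 20 / (7 - 3) = 20 / 4
= 5 = 5.00

5.00


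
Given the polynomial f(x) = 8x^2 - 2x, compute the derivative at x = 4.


Differentiate term by term using power and sum rules:
f(x) = 8x^2 - 2x
f'(x) = 16x - 2
Substitute x = 4:
f'(4) = 16 * 4 - 2
= 64 - 2
= 62

62


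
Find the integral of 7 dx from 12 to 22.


The integral of a constant k over [a, b] equals k * (b - a).
integral from 12 to 22 of 7 dx
= 7 * (22 - 12)
= 7 * 10
= 70

70


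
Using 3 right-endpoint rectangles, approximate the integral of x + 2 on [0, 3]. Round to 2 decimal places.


Right Riemann sum uses right endpoints of each subinterval.
Interval: [0, 3], n = 3
dx = (3 - 0) / 3 = 1
Right endpoints: [1, 2, 3]
f values: [3, 4, 5]
Sum = dx * (sum of f values)
= 1 * 12
= 12 = 12.00

12.00


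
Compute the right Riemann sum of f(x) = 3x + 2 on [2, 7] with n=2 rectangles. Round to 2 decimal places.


Right Riemann sum uses right endpoints of each subinterval.
Interval: [2, 7], n = 2
dx = (7 - 2) / 2 = 5/2
Right endpoints: [9/2, 7]
f values: [31/2, 23]
Sum = dx * (sum of f values)
= 5/2 * 77/2
= 385/4 = 96.25

96.25


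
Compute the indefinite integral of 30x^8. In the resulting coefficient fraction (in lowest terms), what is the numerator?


Apply the power rule for integration:
integral of ax^n dx = a/(n+1) * x^(n+1) + C
integral of 30x^8 dx
= 30/9 * x^9 + C
= 10/3 * x^9 + C
The coefficient in lowest terms is 10/3, and its numerator is 10

10


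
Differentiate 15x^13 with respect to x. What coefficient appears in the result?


We apply the power rule: d/dx [ax^n] = a*n * x^(n-1)
d/dx [15x^13]
= 15 * 13 * x^(13-1)
= 195x^12
The coefficient is 195

195


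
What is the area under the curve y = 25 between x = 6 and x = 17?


The area under a constant function y = 25 is a rectangle.
Width = 17 - 6 = 11
Height = 25
Area = width * height
= 11 * 25
= 275

275


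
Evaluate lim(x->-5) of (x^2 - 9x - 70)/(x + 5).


Direct substitution gives 0/0, so we factor the numerator.
Factor: (x^2 - 9x - 70) = (x + 5)(x - 14)
Cancel the common factor (x + 5):
(x^2 - 9x - 70)/(x + 5) = (x - 14)
Now substitute x = -5:
= (-5) - (14) = -19

-19


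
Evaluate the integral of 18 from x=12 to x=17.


The integral of a constant k over [a, b] equals k * (b - a).
integral from 12 to 17 of 18 dx
= 18 * (17 - 12)
= 18 * 5
= 90

90


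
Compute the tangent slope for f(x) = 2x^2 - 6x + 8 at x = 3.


The slope of the tangent line equals f'(x) at the point.
f(x) = 2x^2 - 6x + 8
f'(x) = 4x - 6
At x = 3:
f'(3) = 4 * 3 - 6
= 12 - 6
= 6

6


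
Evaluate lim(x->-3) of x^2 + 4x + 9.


Since polynomials are continuous, we use direct substitution.
lim(x->-3) of x^2 + 4x + 9
= 1 * (-3)^2 + 4 * (-3) + 9
= 9 - 12 + 9
= 6

6


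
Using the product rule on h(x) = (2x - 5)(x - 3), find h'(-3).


Let u(x) = 2x - 5 and v(x) = x - 3
u'(x) = 2
v'(x) = 1
Product rule: h'(x) = u'(x)*v(x) + u(x)*v'(x)
= 2 * (x - 3) + (2x - 5) * 1
At x = -3:
u(-3) = 2 * (-3) - 5 = -11
v(-3) = 1 * (-3) - 3 = -6
h'(-3) = 2 * (-6) + (-11) * 1
= -12 - 11
= -23

-23


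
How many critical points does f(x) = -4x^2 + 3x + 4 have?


Find where f'(x) = 0:
f'(x) = -8x + 3
Set f'(x) = 0:
-8x + 3 = 0
x = -3 / (-8) = 3/8
This is a linear equation in x, so there is exactly one solution.
Number of critical points: 1

1


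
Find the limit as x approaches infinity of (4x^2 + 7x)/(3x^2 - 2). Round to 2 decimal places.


For limits at infinity with equal-degree polynomials,
we compare leading coefficients.
Numerator leading term: 4x^2
Denominator leading term: 3x^2
Divide both by x^2:
lim = (4 + 7/x) / (3 - 2/x^2)
As x -> infinity, the 1/x and 1/x^2 terms vanish:
= 4/3 ≈ 1.33

1.33


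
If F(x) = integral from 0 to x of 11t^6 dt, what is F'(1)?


By the Fundamental Theorem of Calculus (Part 1):
If F(x) = integral from 0 to x of f(t) dt, then F'(x) = f(x)
Here f(t) = 11t^6
So F'(x) = 11x^6
Evaluate at x = 1:
F'(1) = 11 * 1^6
= 11 * 1
= 11

11


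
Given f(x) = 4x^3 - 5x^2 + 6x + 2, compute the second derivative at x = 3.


First derivative:
f'(x) = 12x^2 - 10x + 6
Second derivative:
f''(x) = 24x - 10
Substitute x = 3:
f''(3) = 24 * 3 - 10
= 72 - 10
= 62

62


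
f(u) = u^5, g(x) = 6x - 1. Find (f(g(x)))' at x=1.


Using the chain rule: (f(g(x)))' = f'(g(x)) * g'(x)
First, find g(1):
g(1) = 6 * 1 - 1 = 5
Next, f'(u) = 5u^4
And g'(x) = 6
So f'(g(1)) * g'(1)
= 5 * 5^4 * 6
= 5 * 625 * 6
= 18750

18750


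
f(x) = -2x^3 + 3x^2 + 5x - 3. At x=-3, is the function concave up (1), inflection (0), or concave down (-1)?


Concavity is determined by the sign of f''(x).
f(x) = -2x^3 + 3x^2 + 5x - 3
f'(x) = -6x^2 + 6x + 5
f''(x) = -12x + 6
f''(-3) = -12 * (-3) + 6
= 36 + 6
= 42
Since f''(-3) > 0, the function is concave up (1)

1


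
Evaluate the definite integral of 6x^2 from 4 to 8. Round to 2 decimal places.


Find the antiderivative of 6x^2:
F(x) = 6/3 * x^3
Apply the Fundamental Theorem of Calculus:
F(8) - F(4)
= 6/3 * 8^3 - 6/3 * 4^3
= 6/3 * (512 - 64)
= 6/3 * 448
= 896 = 896.00

896.00


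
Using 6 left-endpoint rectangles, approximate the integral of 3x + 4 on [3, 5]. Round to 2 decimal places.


Left Riemann sum uses left endpoints of each subinterval.
Interval: [3, 5], n = 6
dx = (5 - 3) / 6 = 1/3
Left endpoints: [3, 10/3, 11/3, 4, 13/3, 14/3]
f values: [13, 14, 15, 16, 17, 18]
Sum = dx * (sum of f values)
= 1/3 * 93
= 31 = 31.00

31.00
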